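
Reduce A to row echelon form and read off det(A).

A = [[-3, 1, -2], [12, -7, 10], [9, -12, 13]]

det(A) = 9

Forward elimination:
R2 <- R2 - (-4)*R1:  [  0  -3   2 ]
R3 <- R3 - (-3)*R1:  [  0  -9   7 ]
R3 <- R3 - (3)*R2:  [ 0  0  1 ]
Upper-triangular form:
[ -3   1  -2 ]
[  0  -3   2 ]
[  0   0   1 ]
det(A) = (-1)^0 * (-3) * (-3) * (1) = 9  (0 row swaps -> sign +1)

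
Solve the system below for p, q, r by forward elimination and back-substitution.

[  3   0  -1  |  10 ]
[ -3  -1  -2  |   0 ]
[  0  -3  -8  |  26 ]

Forward elimination on [A|b]:
R2 <- R2 - (-1)*R1:  [  0  -1  -3  10 ]
R3 <- R3 - (3)*R2:  [  0   0   1  -4 ]
Row echelon form:
[ 3   0  -1  |  10 ]
[ 0  -1  -3  |  10 ]
[ 0   0   1  |  -4 ]
Back-substitution:
r = (-4) / 1 = -4
q = (10 - (-3)*(-4)) / -1 = 2
p = (10 - (-1)*(-4)) / 3 = 2

(2, 2, -4)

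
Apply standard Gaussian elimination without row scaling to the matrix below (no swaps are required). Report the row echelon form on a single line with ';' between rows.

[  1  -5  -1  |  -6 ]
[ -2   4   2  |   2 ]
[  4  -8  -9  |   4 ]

Forward elimination:
R2 <- R2 - (-2)*R1:  [   0   -6    0  -10 ]
R3 <- R3 - (4)*R1:  [  0  12  -5  28 ]
R3 <- R3 - (-2)*R2:  [  0   0  -5   8 ]
Row echelon form:
[ 1  -5  -1  |   -6 ]
[ 0  -6   0  |  -10 ]
[ 0   0  -5  |    8 ]

REF = [1 -5 -1 -6; 0 -6 0 -10; 0 0 -5 8]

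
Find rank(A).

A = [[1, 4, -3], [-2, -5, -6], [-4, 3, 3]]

Row reduction:
R2 <- R2 - (-2)*R1:  [   0    3  -12 ]
R3 <- R3 - (-4)*R1:  [  0  19  -9 ]
R3 <- R3 - (19/3)*R2:  [  0   0  67 ]
Row echelon form:
[ 1  4   -3 ]
[ 0  3  -12 ]
[ 0  0   67 ]
Nonzero rows / pivot columns: 3

rank(A) = 3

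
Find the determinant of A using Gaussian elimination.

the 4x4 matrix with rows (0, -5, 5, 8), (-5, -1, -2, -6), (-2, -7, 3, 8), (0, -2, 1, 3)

det(A) = -10

Forward elimination:
R1 <-> R2   (pivot in column 1 was zero)
[ -5  -1  -2  -6 ]
[  0  -5   5   8 ]
[ -2  -7   3   8 ]
[  0  -2   1   3 ]
R3 <- R3 - (2/5)*R1:  [     0  -33/5   19/5   52/5 ]
R3 <- R3 - (33/25)*R2:  [     0      0  -14/5  -4/25 ]
R4 <- R4 - (2/5)*R2:  [    0     0    -1  -1/5 ]
R4 <- R4 - (5/14)*R3:  [    0     0     0  -1/7 ]
Upper-triangular form:
[ -5  -1     -2     -6 ]
[  0  -5      5      8 ]
[  0   0  -14/5  -4/25 ]
[  0   0      0   -1/7 ]
det(A) = (-1)^1 * (-5) * (-5) * (-14/5) * (-1/7) = -10  (1 row swap -> sign -1)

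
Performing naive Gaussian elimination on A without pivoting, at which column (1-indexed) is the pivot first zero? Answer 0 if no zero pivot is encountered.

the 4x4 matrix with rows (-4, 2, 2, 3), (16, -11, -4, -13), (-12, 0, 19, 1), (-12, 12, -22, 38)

Naive forward elimination:
R2 <- R2 - (-4)*R1:  [  0  -3   4  -1 ]
R3 <- R3 - (3)*R1:  [  0  -6  13  -8 ]
R4 <- R4 - (3)*R1:  [   0    6  -28   29 ]
R3 <- R3 - (2)*R2:  [  0   0   5  -6 ]
R4 <- R4 - (-2)*R2:  [   0    0  -20   27 ]
R4 <- R4 - (-4)*R3:  [ 0  0  0  3 ]
All pivots nonzero; naive elimination completes without hitting a zero pivot.

first zero-pivot column = 0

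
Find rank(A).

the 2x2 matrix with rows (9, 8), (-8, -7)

Row reduction:
R2 <- R2 - (-8/9)*R1:  [   0  1/9 ]
Row echelon form:
[ 9    8 ]
[ 0  1/9 ]
Nonzero rows / pivot columns: 2

rank(A) = 2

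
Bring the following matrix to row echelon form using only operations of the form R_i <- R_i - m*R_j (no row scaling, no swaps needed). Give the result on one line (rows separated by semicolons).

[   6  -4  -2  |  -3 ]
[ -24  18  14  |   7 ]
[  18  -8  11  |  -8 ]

REF = [6 -4 -2 -3; 0 2 6 -5; 0 0 5 11]

Forward elimination:
R2 <- R2 - (-4)*R1:  [  0   2   6  -5 ]
R3 <- R3 - (3)*R1:  [  0   4  17   1 ]
R3 <- R3 - (2)*R2:  [  0   0   5  11 ]
Row echelon form:
[ 6  -4  -2  |  -3 ]
[ 0   2   6  |  -5 ]
[ 0   0   5  |  11 ]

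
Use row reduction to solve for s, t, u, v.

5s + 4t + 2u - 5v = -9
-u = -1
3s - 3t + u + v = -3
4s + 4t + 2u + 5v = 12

(-1, 1, 1, 2)

Forward elimination on [A|b]:
R3 <- R3 - (3/5)*R1:  [     0  -27/5   -1/5      4   12/5 ]
R4 <- R4 - (4/5)*R1:  [    0   4/5   2/5     9  96/5 ]
R2 <-> R3   (pivot in column 2 was zero)
[ 5      4     2  -5    -9 ]
[ 0  -27/5  -1/5   4  12/5 ]
[ 0      0    -1   0    -1 ]
[ 0    4/5   2/5   9  96/5 ]
R4 <- R4 - (-4/27)*R2:  [      0       0   10/27  259/27   176/9 ]
R4 <- R4 - (-10/27)*R3:  [      0       0       0  259/27  518/27 ]
Row echelon form:
[ 5      4     2      -5  |      -9 ]
[ 0  -27/5  -1/5       4  |    12/5 ]
[ 0      0    -1       0  |      -1 ]
[ 0      0     0  259/27  |  518/27 ]
Back-substitution:
v = (518/27) / (259/27) = 2
u = (-1) / -1 = 1
t = (12/5 - (-1/5)*(1) - (4)*(2)) / (-27/5) = 1
s = (-9 - (4)*(1) - (2)*(1) - (-5)*(2)) / 5 = -1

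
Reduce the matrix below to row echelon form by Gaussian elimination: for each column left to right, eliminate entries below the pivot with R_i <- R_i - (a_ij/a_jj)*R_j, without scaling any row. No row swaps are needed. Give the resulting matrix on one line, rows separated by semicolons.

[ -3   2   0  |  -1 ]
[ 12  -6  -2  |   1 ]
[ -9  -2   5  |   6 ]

Forward elimination:
R2 <- R2 - (-4)*R1:  [  0   2  -2  -3 ]
R3 <- R3 - (3)*R1:  [  0  -8   5   9 ]
R3 <- R3 - (-4)*R2:  [  0   0  -3  -3 ]
Row echelon form:
[ -3  2   0  |  -1 ]
[  0  2  -2  |  -3 ]
[  0  0  -3  |  -3 ]

REF = [-3 2 0 -1; 0 2 -2 -3; 0 0 -3 -3]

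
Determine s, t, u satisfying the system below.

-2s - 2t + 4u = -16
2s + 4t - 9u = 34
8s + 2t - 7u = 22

Forward elimination on [A|b]:
R2 <- R2 - (-1)*R1:  [  0   2  -5  18 ]
R3 <- R3 - (-4)*R1:  [   0   -6    9  -42 ]
R3 <- R3 - (-3)*R2:  [  0   0  -6  12 ]
Row echelon form:
[ -2  -2   4  |  -16 ]
[  0   2  -5  |   18 ]
[  0   0  -6  |   12 ]
Back-substitution:
u = (12) / -6 = -2
t = (18 - (-5)*(-2)) / 2 = 4
s = (-16 - (-2)*(4) - (4)*(-2)) / -2 = 0

(0, 4, -2)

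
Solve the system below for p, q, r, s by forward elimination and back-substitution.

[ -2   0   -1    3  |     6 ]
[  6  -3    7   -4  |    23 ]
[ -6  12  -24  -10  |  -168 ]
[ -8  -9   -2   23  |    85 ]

Forward elimination on [A|b]:
R2 <- R2 - (-3)*R1:  [  0  -3   4   5  41 ]
R3 <- R3 - (3)*R1:  [    0    12   -21   -19  -186 ]
R4 <- R4 - (4)*R1:  [  0  -9   2  11  61 ]
R3 <- R3 - (-4)*R2:  [   0    0   -5    1  -22 ]
R4 <- R4 - (3)*R2:  [   0    0  -10   -4  -62 ]
R4 <- R4 - (2)*R3:  [   0    0    0   -6  -18 ]
Row echelon form:
[ -2   0  -1   3  |    6 ]
[  0  -3   4   5  |   41 ]
[  0   0  -5   1  |  -22 ]
[  0   0   0  -6  |  -18 ]
Back-substitution:
s = (-18) / -6 = 3
r = (-22 - (1)*(3)) / -5 = 5
q = (41 - (4)*(5) - (5)*(3)) / -3 = -2
p = (6 - (-1)*(5) - (3)*(3)) / -2 = -1

(-1, -2, 5, 3)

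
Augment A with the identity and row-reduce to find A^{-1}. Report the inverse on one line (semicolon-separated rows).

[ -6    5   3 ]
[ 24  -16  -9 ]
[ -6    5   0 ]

inverse = [5/8 5/24 1/24; 3/4 1/4 1/4; 1/3 0 -1/3]

Gauss-Jordan on [A | I]:
R1 <- (1/-6)*R1:  [    1  -5/6  -1/2  |  -1/6     0     0 ]
R2 <- R2 - (24)*R1:  [ 0  4  3  |  4  1  0 ]
R3 <- R3 - (-6)*R1:  [  0   0  -3  |  -1   0   1 ]
R2 <- (1/4)*R2:  [   0    1  3/4  |    1  1/4    0 ]
R1 <- R1 - (-5/6)*R2:  [    1     0   1/8  |   2/3  5/24     0 ]
R3 <- (1/-3)*R3:  [    0     0     1  |   1/3     0  -1/3 ]
R1 <- R1 - (1/8)*R3:  [    1     0     0  |   5/8  5/24  1/24 ]
R2 <- R2 - (3/4)*R3:  [   0    1    0  |  3/4  1/4  1/4 ]
Right block of [I | A^{-1}] is the inverse:
[ 5/8  5/24  1/24 ]
[ 3/4   1/4   1/4 ]
[ 1/3     0  -1/3 ]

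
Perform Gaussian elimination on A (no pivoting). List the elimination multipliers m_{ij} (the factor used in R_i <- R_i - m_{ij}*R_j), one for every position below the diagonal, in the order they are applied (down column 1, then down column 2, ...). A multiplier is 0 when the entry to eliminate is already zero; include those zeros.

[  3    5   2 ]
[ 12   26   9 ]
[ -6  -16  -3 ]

Forward elimination:
R2 <- R2 - (4)*R1:  [ 0  6  1 ]
R3 <- R3 - (-2)*R1:  [  0  -6   1 ]
R3 <- R3 - (-1)*R2:  [ 0  0  2 ]
Multipliers (in order of application): m_{21} = 4, m_{31} = -2, m_{32} = -1

multipliers: 4, -2, -1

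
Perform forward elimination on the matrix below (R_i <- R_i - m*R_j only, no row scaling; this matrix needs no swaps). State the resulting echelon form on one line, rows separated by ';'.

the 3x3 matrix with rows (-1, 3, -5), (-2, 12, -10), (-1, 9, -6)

REF = [-1 3 -5; 0 6 0; 0 0 -1]

Forward elimination:
R2 <- R2 - (2)*R1:  [ 0  6  0 ]
R3 <- R3 - (1)*R1:  [  0   6  -1 ]
R3 <- R3 - (1)*R2:  [  0   0  -1 ]
Row echelon form:
[ -1  3  -5 ]
[  0  6   0 ]
[  0  0  -1 ]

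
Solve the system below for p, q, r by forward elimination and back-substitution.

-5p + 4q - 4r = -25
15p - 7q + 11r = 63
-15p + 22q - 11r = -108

(5, -3, -3)

Forward elimination on [A|b]:
R2 <- R2 - (-3)*R1:  [   0    5   -1  -12 ]
R3 <- R3 - (3)*R1:  [   0   10    1  -33 ]
R3 <- R3 - (2)*R2:  [  0   0   3  -9 ]
Row echelon form:
[ -5  4  -4  |  -25 ]
[  0  5  -1  |  -12 ]
[  0  0   3  |   -9 ]
Back-substitution:
r = (-9) / 3 = -3
q = (-12 - (-1)*(-3)) / 5 = -3
p = (-25 - (4)*(-3) - (-4)*(-3)) / -5 = 5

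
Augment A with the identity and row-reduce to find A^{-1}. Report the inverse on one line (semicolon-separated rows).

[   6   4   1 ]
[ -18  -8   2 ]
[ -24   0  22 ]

inverse = [-11/9 -11/18 1/9; 29/12 13/12 -5/24; -4/3 -2/3 1/6]

Gauss-Jordan on [A | I]:
R1 <- (1/6)*R1:  [   1  2/3  1/6  |  1/6    0    0 ]
R2 <- R2 - (-18)*R1:  [ 0  4  5  |  3  1  0 ]
R3 <- R3 - (-24)*R1:  [  0  16  26  |   4   0   1 ]
R2 <- (1/4)*R2:  [   0    1  5/4  |  3/4  1/4    0 ]
R1 <- R1 - (2/3)*R2:  [    1     0  -2/3  |  -1/3  -1/6     0 ]
R3 <- R3 - (16)*R2:  [  0   0   6  |  -8  -4   1 ]
R3 <- (1/6)*R3:  [    0     0     1  |  -4/3  -2/3   1/6 ]
R1 <- R1 - (-2/3)*R3:  [      1       0       0  |   -11/9  -11/18     1/9 ]
R2 <- R2 - (5/4)*R3:  [     0      1      0  |  29/12  13/12  -5/24 ]
Right block of [I | A^{-1}] is the inverse:
[ -11/9  -11/18    1/9 ]
[ 29/12   13/12  -5/24 ]
[  -4/3    -2/3    1/6 ]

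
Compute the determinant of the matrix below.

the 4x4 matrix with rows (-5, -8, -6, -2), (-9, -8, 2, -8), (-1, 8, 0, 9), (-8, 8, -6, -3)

det(A) = -11104

Forward elimination:
R2 <- R2 - (9/5)*R1:  [     0   32/5   64/5  -22/5 ]
R3 <- R3 - (1/5)*R1:  [    0  48/5   6/5  47/5 ]
R4 <- R4 - (8/5)*R1:  [     0  104/5   18/5    1/5 ]
R3 <- R3 - (3/2)*R2:  [   0    0  -18   16 ]
R4 <- R4 - (13/4)*R2:  [    0     0   -38  29/2 ]
R4 <- R4 - (19/9)*R3:  [       0        0        0  -347/18 ]
Upper-triangular form:
[ -5    -8    -6       -2 ]
[  0  32/5  64/5    -22/5 ]
[  0     0   -18       16 ]
[  0     0     0  -347/18 ]
det(A) = (-1)^0 * (-5) * (32/5) * (-18) * (-347/18) = -11104  (0 row swaps -> sign +1)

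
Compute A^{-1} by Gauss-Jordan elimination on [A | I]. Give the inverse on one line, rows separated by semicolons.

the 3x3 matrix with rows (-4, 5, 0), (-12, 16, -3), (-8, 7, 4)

inverse = [17/4 -1 -3/4; 18/5 -4/5 -3/5; 11/5 -3/5 -1/5]

Gauss-Jordan on [A | I]:
R1 <- (1/-4)*R1:  [    1  -5/4     0  |  -1/4     0     0 ]
R2 <- R2 - (-12)*R1:  [  0   1  -3  |  -3   1   0 ]
R3 <- R3 - (-8)*R1:  [  0  -3   4  |  -2   0   1 ]
R1 <- R1 - (-5/4)*R2:  [     1      0  -15/4  |     -4    5/4      0 ]
R3 <- R3 - (-3)*R2:  [   0    0   -5  |  -11    3    1 ]
R3 <- (1/-5)*R3:  [    0     0     1  |  11/5  -3/5  -1/5 ]
R1 <- R1 - (-15/4)*R3:  [    1     0     0  |  17/4    -1  -3/4 ]
R2 <- R2 - (-3)*R3:  [    0     1     0  |  18/5  -4/5  -3/5 ]
Right block of [I | A^{-1}] is the inverse:
[ 17/4    -1  -3/4 ]
[ 18/5  -4/5  -3/5 ]
[ 11/5  -3/5  -1/5 ]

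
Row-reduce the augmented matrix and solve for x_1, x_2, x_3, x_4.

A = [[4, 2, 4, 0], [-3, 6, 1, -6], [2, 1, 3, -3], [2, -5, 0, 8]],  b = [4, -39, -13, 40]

(4, 0, -3, 4)

Forward elimination on [A|b]:
R2 <- R2 - (-3/4)*R1:  [    0  15/2     4    -6   -36 ]
R3 <- R3 - (1/2)*R1:  [   0    0    1   -3  -15 ]
R4 <- R4 - (1/2)*R1:  [  0  -6  -2   8  38 ]
R4 <- R4 - (-4/5)*R2:  [    0     0   6/5  16/5  46/5 ]
R4 <- R4 - (6/5)*R3:  [     0      0      0   34/5  136/5 ]
Row echelon form:
[ 4     2  4     0  |      4 ]
[ 0  15/2  4    -6  |    -36 ]
[ 0     0  1    -3  |    -15 ]
[ 0     0  0  34/5  |  136/5 ]
Back-substitution:
x_4 = (136/5) / (34/5) = 4
x_3 = (-15 - (-3)*(4)) / 1 = -3
x_2 = (-36 - (4)*(-3) - (-6)*(4)) / (15/2) = 0
x_1 = (4 - (2)*(0) - (4)*(-3)) / 4 = 4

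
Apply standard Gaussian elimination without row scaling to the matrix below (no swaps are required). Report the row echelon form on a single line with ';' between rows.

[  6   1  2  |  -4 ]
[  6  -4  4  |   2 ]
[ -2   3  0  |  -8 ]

Forward elimination:
R2 <- R2 - (1)*R1:  [  0  -5   2   6 ]
R3 <- R3 - (-1/3)*R1:  [     0   10/3    2/3  -28/3 ]
R3 <- R3 - (-2/3)*R2:  [     0      0      2  -16/3 ]
Row echelon form:
[ 6   1  2  |     -4 ]
[ 0  -5  2  |      6 ]
[ 0   0  2  |  -16/3 ]

REF = [6 1 2 -4; 0 -5 2 6; 0 0 2 -16/3]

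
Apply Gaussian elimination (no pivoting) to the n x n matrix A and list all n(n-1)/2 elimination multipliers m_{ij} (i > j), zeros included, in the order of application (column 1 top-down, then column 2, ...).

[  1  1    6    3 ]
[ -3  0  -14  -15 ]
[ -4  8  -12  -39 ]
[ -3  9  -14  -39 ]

Forward elimination:
R2 <- R2 - (-3)*R1:  [  0   3   4  -6 ]
R3 <- R3 - (-4)*R1:  [   0   12   12  -27 ]
R4 <- R4 - (-3)*R1:  [   0   12    4  -30 ]
R3 <- R3 - (4)*R2:  [  0   0  -4  -3 ]
R4 <- R4 - (4)*R2:  [   0    0  -12   -6 ]
R4 <- R4 - (3)*R3:  [ 0  0  0  3 ]
Multipliers (in order of application): m_{21} = -3, m_{31} = -4, m_{41} = -3, m_{32} = 4, m_{42} = 4, m_{43} = 3

multipliers: -3, -4, -3, 4, 4, 3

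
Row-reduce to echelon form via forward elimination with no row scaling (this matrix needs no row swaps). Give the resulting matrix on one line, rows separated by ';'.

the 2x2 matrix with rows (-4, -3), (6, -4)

REF = [-4 -3; 0 -17/2]

Forward elimination:
R2 <- R2 - (-3/2)*R1:  [     0  -17/2 ]
Row echelon form:
[ -4     -3 ]
[  0  -17/2 ]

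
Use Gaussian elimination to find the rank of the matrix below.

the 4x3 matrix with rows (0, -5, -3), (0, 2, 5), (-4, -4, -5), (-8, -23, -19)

rank(A) = 3

Row reduction:
R1 <-> R3   (pivot in column 1 was zero)
[ -4   -4   -5 ]
[  0    2    5 ]
[  0   -5   -3 ]
[ -8  -23  -19 ]
R4 <- R4 - (2)*R1:  [   0  -15   -9 ]
R3 <- R3 - (-5/2)*R2:  [    0     0  19/2 ]
R4 <- R4 - (-15/2)*R2:  [    0     0  57/2 ]
R4 <- R4 - (3)*R3:  [ 0  0  0 ]
Row echelon form:
[ -4  -4    -5 ]
[  0   2     5 ]
[  0   0  19/2 ]
[  0   0     0 ]
Nonzero rows / pivot columns: 3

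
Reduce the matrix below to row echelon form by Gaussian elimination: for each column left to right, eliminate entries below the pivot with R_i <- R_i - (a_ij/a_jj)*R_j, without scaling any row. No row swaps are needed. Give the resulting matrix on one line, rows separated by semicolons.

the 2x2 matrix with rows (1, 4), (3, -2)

Forward elimination:
R2 <- R2 - (3)*R1:  [   0  -14 ]
Row echelon form:
[ 1    4 ]
[ 0  -14 ]

REF = [1 4; 0 -14]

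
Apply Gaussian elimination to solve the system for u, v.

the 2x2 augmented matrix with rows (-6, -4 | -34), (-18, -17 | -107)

Forward elimination on [A|b]:
R2 <- R2 - (3)*R1:  [  0  -5  -5 ]
Row echelon form:
[ -6  -4  |  -34 ]
[  0  -5  |   -5 ]
Back-substitution:
v = (-5) / -5 = 1
u = (-34 - (-4)*(1)) / -6 = 5

(5, 1)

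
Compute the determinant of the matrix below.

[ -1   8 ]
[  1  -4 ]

Forward elimination:
R2 <- R2 - (-1)*R1:  [ 0  4 ]
Upper-triangular form:
[ -1  8 ]
[  0  4 ]
det(A) = (-1)^0 * (-1) * (4) = -4  (0 row swaps -> sign +1)

det(A) = -4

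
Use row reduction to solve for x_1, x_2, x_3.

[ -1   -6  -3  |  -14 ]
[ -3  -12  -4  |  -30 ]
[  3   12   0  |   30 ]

(2, 2, 0)

Forward elimination on [A|b]:
R2 <- R2 - (3)*R1:  [  0   6   5  12 ]
R3 <- R3 - (-3)*R1:  [   0   -6   -9  -12 ]
R3 <- R3 - (-1)*R2:  [  0   0  -4   0 ]
Row echelon form:
[ -1  -6  -3  |  -14 ]
[  0   6   5  |   12 ]
[  0   0  -4  |    0 ]
Back-substitution:
x_3 = (0) / -4 = 0
x_2 = (12 - (5)*(0)) / 6 = 2
x_1 = (-14 - (-6)*(2) - (-3)*(0)) / -1 = 2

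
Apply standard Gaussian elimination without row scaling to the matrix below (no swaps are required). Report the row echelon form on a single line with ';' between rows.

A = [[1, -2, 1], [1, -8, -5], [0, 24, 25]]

REF = [1 -2 1; 0 -6 -6; 0 0 1]

Forward elimination:
R2 <- R2 - (1)*R1:  [  0  -6  -6 ]
R3 <- R3 - (-4)*R2:  [ 0  0  1 ]
Row echelon form:
[ 1  -2   1 ]
[ 0  -6  -6 ]
[ 0   0   1 ]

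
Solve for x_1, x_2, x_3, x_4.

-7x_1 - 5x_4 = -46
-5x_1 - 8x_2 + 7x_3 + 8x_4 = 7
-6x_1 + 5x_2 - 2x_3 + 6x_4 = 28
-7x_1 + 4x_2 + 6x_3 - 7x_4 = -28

(3, 4, 2, 5)

Forward elimination on [A|b]:
R2 <- R2 - (5/7)*R1:  [     0     -8      7   81/7  279/7 ]
R3 <- R3 - (6/7)*R1:  [     0      5     -2   72/7  472/7 ]
R4 <- R4 - (1)*R1:  [  0   4   6  -2  18 ]
R3 <- R3 - (-5/8)*R2:  [       0        0     19/8   981/56  5171/56 ]
R4 <- R4 - (-1/2)*R2:  [      0       0    19/2   53/14  531/14 ]
R4 <- R4 - (4)*R3:  [       0        0        0   -464/7  -2320/7 ]
Row echelon form:
[ -7   0     0      -5  |      -46 ]
[  0  -8     7    81/7  |    279/7 ]
[  0   0  19/8  981/56  |  5171/56 ]
[  0   0     0  -464/7  |  -2320/7 ]
Back-substitution:
x_4 = (-2320/7) / (-464/7) = 5
x_3 = (5171/56 - (981/56)*(5)) / (19/8) = 2
x_2 = (279/7 - (7)*(2) - (81/7)*(5)) / -8 = 4
x_1 = (-46 - (-5)*(5)) / -7 = 3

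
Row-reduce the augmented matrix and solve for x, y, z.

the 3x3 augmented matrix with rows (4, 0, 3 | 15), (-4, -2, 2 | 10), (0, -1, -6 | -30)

Forward elimination on [A|b]:
R2 <- R2 - (-1)*R1:  [  0  -2   5  25 ]
R3 <- R3 - (1/2)*R2:  [     0      0  -17/2  -85/2 ]
Row echelon form:
[ 4   0      3  |     15 ]
[ 0  -2      5  |     25 ]
[ 0   0  -17/2  |  -85/2 ]
Back-substitution:
z = (-85/2) / (-17/2) = 5
y = (25 - (5)*(5)) / -2 = 0
x = (15 - (3)*(5)) / 4 = 0

(0, 0, 5)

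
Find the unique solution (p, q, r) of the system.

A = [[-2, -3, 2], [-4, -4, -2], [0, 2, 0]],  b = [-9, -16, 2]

(3, 1, 0)

Forward elimination on [A|b]:
R2 <- R2 - (2)*R1:  [  0   2  -6   2 ]
R3 <- R3 - (1)*R2:  [ 0  0  6  0 ]
Row echelon form:
[ -2  -3   2  |  -9 ]
[  0   2  -6  |   2 ]
[  0   0   6  |   0 ]
Back-substitution:
r = (0) / 6 = 0
q = (2 - (-6)*(0)) / 2 = 1
p = (-9 - (-3)*(1) - (2)*(0)) / -2 = 3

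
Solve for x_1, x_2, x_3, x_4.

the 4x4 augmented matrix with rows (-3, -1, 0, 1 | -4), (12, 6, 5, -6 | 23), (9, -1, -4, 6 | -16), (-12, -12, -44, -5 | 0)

(1, -3, 1, -4)

Forward elimination on [A|b]:
R2 <- R2 - (-4)*R1:  [  0   2   5  -2   7 ]
R3 <- R3 - (-3)*R1:  [   0   -4   -4    9  -28 ]
R4 <- R4 - (4)*R1:  [   0   -8  -44   -9   16 ]
R3 <- R3 - (-2)*R2:  [   0    0    6    5  -14 ]
R4 <- R4 - (-4)*R2:  [   0    0  -24  -17   44 ]
R4 <- R4 - (-4)*R3:  [   0    0    0    3  -12 ]
Row echelon form:
[ -3  -1  0   1  |   -4 ]
[  0   2  5  -2  |    7 ]
[  0   0  6   5  |  -14 ]
[  0   0  0   3  |  -12 ]
Back-substitution:
x_4 = (-12) / 3 = -4
x_3 = (-14 - (5)*(-4)) / 6 = 1
x_2 = (7 - (5)*(1) - (-2)*(-4)) / 2 = -3
x_1 = (-4 - (-1)*(-3) - (1)*(-4)) / -3 = 1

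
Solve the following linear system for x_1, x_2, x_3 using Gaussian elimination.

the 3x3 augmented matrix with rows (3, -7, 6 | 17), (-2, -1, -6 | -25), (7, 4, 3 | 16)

(0, 1, 4)

Forward elimination on [A|b]:
R2 <- R2 - (-2/3)*R1:  [     0  -17/3     -2  -41/3 ]
R3 <- R3 - (7/3)*R1:  [     0   61/3    -11  -71/3 ]
R3 <- R3 - (-61/17)*R2:  [        0         0   -309/17  -1236/17 ]
Row echelon form:
[ 3     -7        6  |        17 ]
[ 0  -17/3       -2  |     -41/3 ]
[ 0      0  -309/17  |  -1236/17 ]
Back-substitution:
x_3 = (-1236/17) / (-309/17) = 4
x_2 = (-41/3 - (-2)*(4)) / (-17/3) = 1
x_1 = (17 - (-7)*(1) - (6)*(4)) / 3 = 0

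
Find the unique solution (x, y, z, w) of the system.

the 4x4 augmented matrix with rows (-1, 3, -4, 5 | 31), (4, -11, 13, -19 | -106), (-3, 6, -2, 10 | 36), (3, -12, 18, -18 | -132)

Forward elimination on [A|b]:
R2 <- R2 - (-4)*R1:  [  0   1  -3   1  18 ]
R3 <- R3 - (3)*R1:  [   0   -3   10   -5  -57 ]
R4 <- R4 - (-3)*R1:  [   0   -3    6   -3  -39 ]
R3 <- R3 - (-3)*R2:  [  0   0   1  -2  -3 ]
R4 <- R4 - (-3)*R2:  [  0   0  -3   0  15 ]
R4 <- R4 - (-3)*R3:  [  0   0   0  -6   6 ]
Row echelon form:
[ -1  3  -4   5  |  31 ]
[  0  1  -3   1  |  18 ]
[  0  0   1  -2  |  -3 ]
[  0  0   0  -6  |   6 ]
Back-substitution:
w = (6) / -6 = -1
z = (-3 - (-2)*(-1)) / 1 = -5
y = (18 - (-3)*(-5) - (1)*(-1)) / 1 = 4
x = (31 - (3)*(4) - (-4)*(-5) - (5)*(-1)) / -1 = -4

(-4, 4, -5, -1)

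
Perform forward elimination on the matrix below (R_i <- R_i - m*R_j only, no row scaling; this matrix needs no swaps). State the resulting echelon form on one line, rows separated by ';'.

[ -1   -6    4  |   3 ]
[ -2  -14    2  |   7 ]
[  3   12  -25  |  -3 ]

REF = [-1 -6 4 3; 0 -2 -6 1; 0 0 5 3]

Forward elimination:
R2 <- R2 - (2)*R1:  [  0  -2  -6   1 ]
R3 <- R3 - (-3)*R1:  [   0   -6  -13    6 ]
R3 <- R3 - (3)*R2:  [ 0  0  5  3 ]
Row echelon form:
[ -1  -6   4  |  3 ]
[  0  -2  -6  |  1 ]
[  0   0   5  |  3 ]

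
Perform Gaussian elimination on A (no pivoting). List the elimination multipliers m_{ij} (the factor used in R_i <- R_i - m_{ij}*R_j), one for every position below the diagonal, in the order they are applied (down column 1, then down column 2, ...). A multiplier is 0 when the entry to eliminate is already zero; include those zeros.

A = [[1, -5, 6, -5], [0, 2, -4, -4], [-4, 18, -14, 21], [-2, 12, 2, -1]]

Forward elimination:
R2: entry in column 1 is already 0 -> m_{21} = 0 (no row operation needed)
R3 <- R3 - (-4)*R1:  [  0  -2  10   1 ]
R4 <- R4 - (-2)*R1:  [   0    2   14  -11 ]
R3 <- R3 - (-1)*R2:  [  0   0   6  -3 ]
R4 <- R4 - (1)*R2:  [  0   0  18  -7 ]
R4 <- R4 - (3)*R3:  [ 0  0  0  2 ]
Multipliers (in order of application): m_{21} = 0, m_{31} = -4, m_{41} = -2, m_{32} = -1, m_{42} = 1, m_{43} = 3

multipliers: 0, -4, -2, -1, 1, 3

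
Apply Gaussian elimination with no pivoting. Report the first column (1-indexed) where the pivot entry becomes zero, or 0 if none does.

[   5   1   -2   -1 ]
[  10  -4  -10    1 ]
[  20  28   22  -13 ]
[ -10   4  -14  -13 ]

Naive forward elimination:
R2 <- R2 - (2)*R1:  [  0  -6  -6   3 ]
R3 <- R3 - (4)*R1:  [  0  24  30  -9 ]
R4 <- R4 - (-2)*R1:  [   0    6  -18  -15 ]
R3 <- R3 - (-4)*R2:  [ 0  0  6  3 ]
R4 <- R4 - (-1)*R2:  [   0    0  -24  -12 ]
R4 <- R4 - (-4)*R3:  [ 0  0  0  0 ]
Matrix at this point:
[ 5   1  -2  -1 ]
[ 0  -6  -6   3 ]
[ 0   0   6   3 ]
[ 0   0   0   0 ]
Pivot entry (4,4) in the last row is zero and there are no rows below to swap with -> zero pivot in column 4 (A is singular).

first zero-pivot column = 4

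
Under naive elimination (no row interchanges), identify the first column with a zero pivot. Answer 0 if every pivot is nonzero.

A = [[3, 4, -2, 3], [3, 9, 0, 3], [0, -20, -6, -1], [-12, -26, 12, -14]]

Naive forward elimination:
R2 <- R2 - (1)*R1:  [ 0  5  2  0 ]
R4 <- R4 - (-4)*R1:  [   0  -10    4   -2 ]
R3 <- R3 - (-4)*R2:  [  0   0   2  -1 ]
R4 <- R4 - (-2)*R2:  [  0   0   8  -2 ]
R4 <- R4 - (4)*R3:  [ 0  0  0  2 ]
All pivots nonzero; naive elimination completes without hitting a zero pivot.

first zero-pivot column = 0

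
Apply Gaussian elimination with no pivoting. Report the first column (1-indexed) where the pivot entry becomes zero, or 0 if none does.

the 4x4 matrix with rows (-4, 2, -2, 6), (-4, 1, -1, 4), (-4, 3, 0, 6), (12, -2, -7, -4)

first zero-pivot column = 4

Naive forward elimination:
R2 <- R2 - (1)*R1:  [  0  -1   1  -2 ]
R3 <- R3 - (1)*R1:  [ 0  1  2  0 ]
R4 <- R4 - (-3)*R1:  [   0    4  -13   14 ]
R3 <- R3 - (-1)*R2:  [  0   0   3  -2 ]
R4 <- R4 - (-4)*R2:  [  0   0  -9   6 ]
R4 <- R4 - (-3)*R3:  [ 0  0  0  0 ]
Matrix at this point:
[ -4   2  -2   6 ]
[  0  -1   1  -2 ]
[  0   0   3  -2 ]
[  0   0   0   0 ]
Pivot entry (4,4) in the last row is zero and there are no rows below to swap with -> zero pivot in column 4 (A is singular).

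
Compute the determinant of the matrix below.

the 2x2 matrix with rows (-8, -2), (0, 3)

det(A) = -24

Forward elimination:
Upper-triangular form:
[ -8  -2 ]
[  0   3 ]
det(A) = (-1)^0 * (-8) * (3) = -24  (0 row swaps -> sign +1)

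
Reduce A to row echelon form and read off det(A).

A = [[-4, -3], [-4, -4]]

det(A) = 4

Forward elimination:
R2 <- R2 - (1)*R1:  [  0  -1 ]
Upper-triangular form:
[ -4  -3 ]
[  0  -1 ]
det(A) = (-1)^0 * (-4) * (-1) = 4  (0 row swaps -> sign +1)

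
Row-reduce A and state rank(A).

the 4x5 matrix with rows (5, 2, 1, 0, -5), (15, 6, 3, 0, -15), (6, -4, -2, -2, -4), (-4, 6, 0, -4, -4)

Row reduction:
R2 <- R2 - (3)*R1:  [ 0  0  0  0  0 ]
R3 <- R3 - (6/5)*R1:  [     0  -32/5  -16/5     -2      2 ]
R4 <- R4 - (-4/5)*R1:  [    0  38/5   4/5    -4    -8 ]
R2 <-> R3   (pivot in column 2 was zero)
[ 5      2      1   0  -5 ]
[ 0  -32/5  -16/5  -2   2 ]
[ 0      0      0   0   0 ]
[ 0   38/5    4/5  -4  -8 ]
R4 <- R4 - (-19/16)*R2:  [     0      0     -3  -51/8  -45/8 ]
R3 <-> R4   (pivot in column 3 was zero)
[ 5      2      1      0     -5 ]
[ 0  -32/5  -16/5     -2      2 ]
[ 0      0     -3  -51/8  -45/8 ]
[ 0      0      0      0      0 ]
Row echelon form:
[ 5      2      1      0     -5 ]
[ 0  -32/5  -16/5     -2      2 ]
[ 0      0     -3  -51/8  -45/8 ]
[ 0      0      0      0      0 ]
Nonzero rows / pivot columns: 3

rank(A) = 3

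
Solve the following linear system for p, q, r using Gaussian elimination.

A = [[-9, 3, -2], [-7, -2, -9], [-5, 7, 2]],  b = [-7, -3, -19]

Forward elimination on [A|b]:
R2 <- R2 - (7/9)*R1:  [     0  -13/3  -67/9   22/9 ]
R3 <- R3 - (5/9)*R1:  [      0    16/3    28/9  -136/9 ]
R3 <- R3 - (-16/13)*R2:  [       0        0  -236/39  -472/39 ]
Row echelon form:
[ -9      3       -2  |       -7 ]
[  0  -13/3    -67/9  |     22/9 ]
[  0      0  -236/39  |  -472/39 ]
Back-substitution:
r = (-472/39) / (-236/39) = 2
q = (22/9 - (-67/9)*(2)) / (-13/3) = -4
p = (-7 - (3)*(-4) - (-2)*(2)) / -9 = -1

(-1, -4, 2)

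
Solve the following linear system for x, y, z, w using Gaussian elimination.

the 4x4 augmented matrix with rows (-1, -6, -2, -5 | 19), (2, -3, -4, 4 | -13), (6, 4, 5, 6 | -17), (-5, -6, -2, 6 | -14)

Forward elimination on [A|b]:
R2 <- R2 - (-2)*R1:  [   0  -15   -8   -6   25 ]
R3 <- R3 - (-6)*R1:  [   0  -32   -7  -24   97 ]
R4 <- R4 - (5)*R1:  [    0    24     8    31  -109 ]
R3 <- R3 - (32/15)*R2:  [      0       0  151/15   -56/5   131/3 ]
R4 <- R4 - (-8/5)*R2:  [     0      0  -24/5  107/5    -69 ]
R4 <- R4 - (-72/151)*R3:  [         0          0          0   2425/151  -7275/151 ]
Row echelon form:
[ -1   -6      -2        -5  |         19 ]
[  0  -15      -8        -6  |         25 ]
[  0    0  151/15     -56/5  |      131/3 ]
[  0    0       0  2425/151  |  -7275/151 ]
Back-substitution:
w = (-7275/151) / (2425/151) = -3
z = (131/3 - (-56/5)*(-3)) / (151/15) = 1
y = (25 - (-8)*(1) - (-6)*(-3)) / -15 = -1
x = (19 - (-6)*(-1) - (-2)*(1) - (-5)*(-3)) / -1 = 0

(0, -1, 1, -3)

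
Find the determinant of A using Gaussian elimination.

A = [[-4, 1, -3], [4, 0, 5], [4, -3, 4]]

det(A) = -20

Forward elimination:
R2 <- R2 - (-1)*R1:  [ 0  1  2 ]
R3 <- R3 - (-1)*R1:  [  0  -2   1 ]
R3 <- R3 - (-2)*R2:  [ 0  0  5 ]
Upper-triangular form:
[ -4  1  -3 ]
[  0  1   2 ]
[  0  0   5 ]
det(A) = (-1)^0 * (-4) * (1) * (5) = -20  (0 row swaps -> sign +1)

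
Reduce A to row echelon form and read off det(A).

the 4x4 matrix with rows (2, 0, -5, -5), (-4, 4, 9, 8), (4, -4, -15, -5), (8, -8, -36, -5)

Forward elimination:
R2 <- R2 - (-2)*R1:  [  0   4  -1  -2 ]
R3 <- R3 - (2)*R1:  [  0  -4  -5   5 ]
R4 <- R4 - (4)*R1:  [   0   -8  -16   15 ]
R3 <- R3 - (-1)*R2:  [  0   0  -6   3 ]
R4 <- R4 - (-2)*R2:  [   0    0  -18   11 ]
R4 <- R4 - (3)*R3:  [ 0  0  0  2 ]
Upper-triangular form:
[ 2  0  -5  -5 ]
[ 0  4  -1  -2 ]
[ 0  0  -6   3 ]
[ 0  0   0   2 ]
det(A) = (-1)^0 * (2) * (4) * (-6) * (2) = -96  (0 row swaps -> sign +1)

det(A) = -96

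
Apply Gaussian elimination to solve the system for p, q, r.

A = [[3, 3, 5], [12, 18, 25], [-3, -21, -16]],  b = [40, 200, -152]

Forward elimination on [A|b]:
R2 <- R2 - (4)*R1:  [  0   6   5  40 ]
R3 <- R3 - (-1)*R1:  [    0   -18   -11  -112 ]
R3 <- R3 - (-3)*R2:  [ 0  0  4  8 ]
Row echelon form:
[ 3  3  5  |  40 ]
[ 0  6  5  |  40 ]
[ 0  0  4  |   8 ]
Back-substitution:
r = (8) / 4 = 2
q = (40 - (5)*(2)) / 6 = 5
p = (40 - (3)*(5) - (5)*(2)) / 3 = 5

(5, 5, 2)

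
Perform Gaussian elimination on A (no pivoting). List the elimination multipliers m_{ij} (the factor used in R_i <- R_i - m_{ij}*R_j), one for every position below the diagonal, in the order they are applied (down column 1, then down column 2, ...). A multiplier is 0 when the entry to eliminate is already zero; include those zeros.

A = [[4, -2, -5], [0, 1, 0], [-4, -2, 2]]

multipliers: 0, -1, -4

Forward elimination:
R2: entry in column 1 is already 0 -> m_{21} = 0 (no row operation needed)
R3 <- R3 - (-1)*R1:  [  0  -4  -3 ]
R3 <- R3 - (-4)*R2:  [  0   0  -3 ]
Multipliers (in order of application): m_{21} = 0, m_{31} = -1, m_{32} = -4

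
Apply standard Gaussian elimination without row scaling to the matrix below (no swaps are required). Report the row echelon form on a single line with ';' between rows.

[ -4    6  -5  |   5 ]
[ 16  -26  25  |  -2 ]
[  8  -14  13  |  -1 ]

REF = [-4 6 -5 5; 0 -2 5 18; 0 0 -2 -9]

Forward elimination:
R2 <- R2 - (-4)*R1:  [  0  -2   5  18 ]
R3 <- R3 - (-2)*R1:  [  0  -2   3   9 ]
R3 <- R3 - (1)*R2:  [  0   0  -2  -9 ]
Row echelon form:
[ -4   6  -5  |   5 ]
[  0  -2   5  |  18 ]
[  0   0  -2  |  -9 ]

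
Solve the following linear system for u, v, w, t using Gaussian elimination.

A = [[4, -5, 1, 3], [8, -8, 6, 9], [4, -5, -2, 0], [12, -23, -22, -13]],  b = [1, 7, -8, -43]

Forward elimination on [A|b]:
R2 <- R2 - (2)*R1:  [ 0  2  4  3  5 ]
R3 <- R3 - (1)*R1:  [  0   0  -3  -3  -9 ]
R4 <- R4 - (3)*R1:  [   0   -8  -25  -22  -46 ]
R4 <- R4 - (-4)*R2:  [   0    0   -9  -10  -26 ]
R4 <- R4 - (3)*R3:  [  0   0   0  -1   1 ]
Row echelon form:
[ 4  -5   1   3  |   1 ]
[ 0   2   4   3  |   5 ]
[ 0   0  -3  -3  |  -9 ]
[ 0   0   0  -1  |   1 ]
Back-substitution:
t = (1) / -1 = -1
w = (-9 - (-3)*(-1)) / -3 = 4
v = (5 - (4)*(4) - (3)*(-1)) / 2 = -4
u = (1 - (-5)*(-4) - (1)*(4) - (3)*(-1)) / 4 = -5

(-5, -4, 4, -1)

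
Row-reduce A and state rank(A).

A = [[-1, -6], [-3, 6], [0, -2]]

Row reduction:
R2 <- R2 - (3)*R1:  [  0  24 ]
R3 <- R3 - (-1/12)*R2:  [ 0  0 ]
Row echelon form:
[ -1  -6 ]
[  0  24 ]
[  0   0 ]
Nonzero rows / pivot columns: 2

rank(A) = 2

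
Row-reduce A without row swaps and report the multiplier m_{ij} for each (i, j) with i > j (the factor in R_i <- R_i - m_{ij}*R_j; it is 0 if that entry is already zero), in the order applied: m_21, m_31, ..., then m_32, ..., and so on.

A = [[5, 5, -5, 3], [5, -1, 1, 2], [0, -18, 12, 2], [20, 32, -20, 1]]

Forward elimination:
R2 <- R2 - (1)*R1:  [  0  -6   6  -1 ]
R3: entry in column 1 is already 0 -> m_{31} = 0 (no row operation needed)
R4 <- R4 - (4)*R1:  [   0   12    0  -11 ]
R3 <- R3 - (3)*R2:  [  0   0  -6   5 ]
R4 <- R4 - (-2)*R2:  [   0    0   12  -13 ]
R4 <- R4 - (-2)*R3:  [  0   0   0  -3 ]
Multipliers (in order of application): m_{21} = 1, m_{31} = 0, m_{41} = 4, m_{32} = 3, m_{42} = -2, m_{43} = -2

multipliers: 1, 0, 4, 3, -2, -2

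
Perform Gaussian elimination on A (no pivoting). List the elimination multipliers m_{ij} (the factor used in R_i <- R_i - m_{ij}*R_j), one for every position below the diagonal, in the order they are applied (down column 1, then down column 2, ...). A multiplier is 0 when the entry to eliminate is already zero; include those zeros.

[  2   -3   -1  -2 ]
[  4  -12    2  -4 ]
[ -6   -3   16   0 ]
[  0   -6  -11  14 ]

Forward elimination:
R2 <- R2 - (2)*R1:  [  0  -6   4   0 ]
R3 <- R3 - (-3)*R1:  [   0  -12   13   -6 ]
R4: entry in column 1 is already 0 -> m_{41} = 0 (no row operation needed)
R3 <- R3 - (2)*R2:  [  0   0   5  -6 ]
R4 <- R4 - (1)*R2:  [   0    0  -15   14 ]
R4 <- R4 - (-3)*R3:  [  0   0   0  -4 ]
Multipliers (in order of application): m_{21} = 2, m_{31} = -3, m_{41} = 0, m_{32} = 2, m_{42} = 1, m_{43} = -3

multipliers: 2, -3, 0, 2, 1, -3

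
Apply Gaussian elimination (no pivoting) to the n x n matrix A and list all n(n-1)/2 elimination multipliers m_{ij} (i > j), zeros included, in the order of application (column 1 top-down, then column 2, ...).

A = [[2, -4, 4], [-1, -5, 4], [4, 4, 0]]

multipliers: -1/2, 2, -12/7

Forward elimination:
R2 <- R2 - (-1/2)*R1:  [  0  -7   6 ]
R3 <- R3 - (2)*R1:  [  0  12  -8 ]
R3 <- R3 - (-12/7)*R2:  [    0     0  16/7 ]
Multipliers (in order of application): m_{21} = -1/2, m_{31} = 2, m_{32} = -12/7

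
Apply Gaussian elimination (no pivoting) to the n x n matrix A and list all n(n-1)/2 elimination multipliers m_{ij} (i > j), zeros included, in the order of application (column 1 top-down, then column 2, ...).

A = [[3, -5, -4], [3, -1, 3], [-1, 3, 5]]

multipliers: 1, -1/3, 1/3

Forward elimination:
R2 <- R2 - (1)*R1:  [ 0  4  7 ]
R3 <- R3 - (-1/3)*R1:  [    0   4/3  11/3 ]
R3 <- R3 - (1/3)*R2:  [   0    0  4/3 ]
Multipliers (in order of application): m_{21} = 1, m_{31} = -1/3, m_{32} = 1/3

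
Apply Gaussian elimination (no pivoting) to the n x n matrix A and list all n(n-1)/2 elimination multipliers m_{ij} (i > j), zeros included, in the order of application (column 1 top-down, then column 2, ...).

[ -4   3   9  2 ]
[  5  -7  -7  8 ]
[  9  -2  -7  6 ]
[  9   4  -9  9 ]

Forward elimination:
R2 <- R2 - (-5/4)*R1:  [     0  -13/4   17/4   21/2 ]
R3 <- R3 - (-9/4)*R1:  [    0  19/4  53/4  21/2 ]
R4 <- R4 - (-9/4)*R1:  [    0  43/4  45/4  27/2 ]
R3 <- R3 - (-19/13)*R2:  [      0       0  253/13  336/13 ]
R4 <- R4 - (-43/13)*R2:  [      0       0  329/13  627/13 ]
R4 <- R4 - (329/253)*R3:  [        0         0         0  3699/253 ]
Multipliers (in order of application): m_{21} = -5/4, m_{31} = -9/4, m_{41} = -9/4, m_{32} = -19/13, m_{42} = -43/13, m_{43} = 329/253

multipliers: -5/4, -9/4, -9/4, -19/13, -43/13, 329/253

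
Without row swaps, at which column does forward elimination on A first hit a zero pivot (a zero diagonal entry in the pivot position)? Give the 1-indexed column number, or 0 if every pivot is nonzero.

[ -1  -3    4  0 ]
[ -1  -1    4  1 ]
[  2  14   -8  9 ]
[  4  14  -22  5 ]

Naive forward elimination:
R2 <- R2 - (1)*R1:  [ 0  2  0  1 ]
R3 <- R3 - (-2)*R1:  [ 0  8  0  9 ]
R4 <- R4 - (-4)*R1:  [  0   2  -6   5 ]
R3 <- R3 - (4)*R2:  [ 0  0  0  5 ]
R4 <- R4 - (1)*R2:  [  0   0  -6   4 ]
Matrix at this point:
[ -1  -3   4  0 ]
[  0   2   0  1 ]
[  0   0   0  5 ]
[  0   0  -6  4 ]
Pivot entry (3,3) is zero but row 4 has -6 in column 3 -> naive elimination stops; a row interchange (e.g. R3 <-> R4) would be required here.

first zero-pivot column = 3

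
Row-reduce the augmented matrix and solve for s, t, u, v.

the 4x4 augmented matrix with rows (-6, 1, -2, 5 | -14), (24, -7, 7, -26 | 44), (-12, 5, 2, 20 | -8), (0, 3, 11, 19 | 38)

(4, 0, 0, 2)

Forward elimination on [A|b]:
R2 <- R2 - (-4)*R1:  [   0   -3   -1   -6  -12 ]
R3 <- R3 - (2)*R1:  [  0   3   6  10  20 ]
R3 <- R3 - (-1)*R2:  [ 0  0  5  4  8 ]
R4 <- R4 - (-1)*R2:  [  0   0  10  13  26 ]
R4 <- R4 - (2)*R3:  [  0   0   0   5  10 ]
Row echelon form:
[ -6   1  -2   5  |  -14 ]
[  0  -3  -1  -6  |  -12 ]
[  0   0   5   4  |    8 ]
[  0   0   0   5  |   10 ]
Back-substitution:
v = (10) / 5 = 2
u = (8 - (4)*(2)) / 5 = 0
t = (-12 - (-1)*(0) - (-6)*(2)) / -3 = 0
s = (-14 - (1)*(0) - (-2)*(0) - (5)*(2)) / -6 = 4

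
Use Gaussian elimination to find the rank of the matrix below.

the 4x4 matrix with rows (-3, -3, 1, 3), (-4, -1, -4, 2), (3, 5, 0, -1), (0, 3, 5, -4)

rank(A) = 4

Row reduction:
R2 <- R2 - (4/3)*R1:  [     0      3  -16/3     -2 ]
R3 <- R3 - (-1)*R1:  [ 0  2  1  2 ]
R3 <- R3 - (2/3)*R2:  [    0     0  41/9  10/3 ]
R4 <- R4 - (1)*R2:  [    0     0  31/3    -2 ]
R4 <- R4 - (93/41)*R3:  [       0        0        0  -392/41 ]
Row echelon form:
[ -3  -3      1        3 ]
[  0   3  -16/3       -2 ]
[  0   0   41/9     10/3 ]
[  0   0      0  -392/41 ]
Nonzero rows / pivot columns: 4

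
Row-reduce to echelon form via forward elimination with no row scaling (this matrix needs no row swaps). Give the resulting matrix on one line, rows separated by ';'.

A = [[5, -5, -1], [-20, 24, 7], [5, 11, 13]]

REF = [5 -5 -1; 0 4 3; 0 0 2]

Forward elimination:
R2 <- R2 - (-4)*R1:  [ 0  4  3 ]
R3 <- R3 - (1)*R1:  [  0  16  14 ]
R3 <- R3 - (4)*R2:  [ 0  0  2 ]
Row echelon form:
[ 5  -5  -1 ]
[ 0   4   3 ]
[ 0   0   2 ]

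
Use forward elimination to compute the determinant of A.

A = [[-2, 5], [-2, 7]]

Forward elimination:
R2 <- R2 - (1)*R1:  [ 0  2 ]
Upper-triangular form:
[ -2  5 ]
[  0  2 ]
det(A) = (-1)^0 * (-2) * (2) = -4  (0 row swaps -> sign +1)

det(A) = -4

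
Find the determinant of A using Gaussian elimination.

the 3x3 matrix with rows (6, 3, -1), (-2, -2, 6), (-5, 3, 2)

Forward elimination:
R2 <- R2 - (-1/3)*R1:  [    0    -1  17/3 ]
R3 <- R3 - (-5/6)*R1:  [    0  11/2   7/6 ]
R3 <- R3 - (-11/2)*R2:  [    0     0  97/3 ]
Upper-triangular form:
[ 6   3    -1 ]
[ 0  -1  17/3 ]
[ 0   0  97/3 ]
det(A) = (-1)^0 * (6) * (-1) * (97/3) = -194  (0 row swaps -> sign +1)

det(A) = -194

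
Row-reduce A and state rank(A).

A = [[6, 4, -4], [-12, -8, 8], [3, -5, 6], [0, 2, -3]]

Row reduction:
R2 <- R2 - (-2)*R1:  [ 0  0  0 ]
R3 <- R3 - (1/2)*R1:  [  0  -7   8 ]
R2 <-> R3   (pivot in column 2 was zero)
[ 6   4  -4 ]
[ 0  -7   8 ]
[ 0   0   0 ]
[ 0   2  -3 ]
R4 <- R4 - (-2/7)*R2:  [    0     0  -5/7 ]
R3 <-> R4   (pivot in column 3 was zero)
[ 6   4    -4 ]
[ 0  -7     8 ]
[ 0   0  -5/7 ]
[ 0   0     0 ]
Row echelon form:
[ 6   4    -4 ]
[ 0  -7     8 ]
[ 0   0  -5/7 ]
[ 0   0     0 ]
Nonzero rows / pivot columns: 3

rank(A) = 3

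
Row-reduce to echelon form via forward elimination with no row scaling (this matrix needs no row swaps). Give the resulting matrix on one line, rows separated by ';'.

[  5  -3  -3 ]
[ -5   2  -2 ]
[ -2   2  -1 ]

REF = [5 -3 -3; 0 -1 -5; 0 0 -31/5]

Forward elimination:
R2 <- R2 - (-1)*R1:  [  0  -1  -5 ]
R3 <- R3 - (-2/5)*R1:  [     0    4/5  -11/5 ]
R3 <- R3 - (-4/5)*R2:  [     0      0  -31/5 ]
Row echelon form:
[ 5  -3     -3 ]
[ 0  -1     -5 ]
[ 0   0  -31/5 ]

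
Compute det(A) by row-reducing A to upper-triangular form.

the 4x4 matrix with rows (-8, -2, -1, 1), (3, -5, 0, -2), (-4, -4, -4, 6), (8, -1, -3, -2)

Forward elimination:
R2 <- R2 - (-3/8)*R1:  [     0  -23/4   -3/8  -13/8 ]
R3 <- R3 - (1/2)*R1:  [    0    -3  -7/2  11/2 ]
R4 <- R4 - (-1)*R1:  [  0  -3  -4  -1 ]
R3 <- R3 - (12/23)*R2:  [      0       0  -76/23  146/23 ]
R4 <- R4 - (12/23)*R2:  [       0        0  -175/46    -7/46 ]
R4 <- R4 - (175/152)*R3:  [       0        0        0  -567/76 ]
Upper-triangular form:
[ -8     -2      -1        1 ]
[  0  -23/4    -3/8    -13/8 ]
[  0      0  -76/23   146/23 ]
[  0      0       0  -567/76 ]
det(A) = (-1)^0 * (-8) * (-23/4) * (-76/23) * (-567/76) = 1134  (0 row swaps -> sign +1)

det(A) = 1134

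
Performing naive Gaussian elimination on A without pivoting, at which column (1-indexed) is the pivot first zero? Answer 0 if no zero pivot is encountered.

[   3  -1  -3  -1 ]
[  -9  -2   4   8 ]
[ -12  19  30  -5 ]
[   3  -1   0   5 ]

first zero-pivot column = 4

Naive forward elimination:
R2 <- R2 - (-3)*R1:  [  0  -5  -5   5 ]
R3 <- R3 - (-4)*R1:  [  0  15  18  -9 ]
R4 <- R4 - (1)*R1:  [ 0  0  3  6 ]
R3 <- R3 - (-3)*R2:  [ 0  0  3  6 ]
R4 <- R4 - (1)*R3:  [ 0  0  0  0 ]
Matrix at this point:
[ 3  -1  -3  -1 ]
[ 0  -5  -5   5 ]
[ 0   0   3   6 ]
[ 0   0   0   0 ]
Pivot entry (4,4) in the last row is zero and there are no rows below to swap with -> zero pivot in column 4 (A is singular).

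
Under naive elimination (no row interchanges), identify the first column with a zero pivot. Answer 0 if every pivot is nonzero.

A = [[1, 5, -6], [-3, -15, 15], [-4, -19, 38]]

first zero-pivot column = 2

Naive forward elimination:
R2 <- R2 - (-3)*R1:  [  0   0  -3 ]
R3 <- R3 - (-4)*R1:  [  0   1  14 ]
Matrix at this point:
[ 1  5  -6 ]
[ 0  0  -3 ]
[ 0  1  14 ]
Pivot entry (2,2) is zero but row 3 has 1 in column 2 -> naive elimination stops; a row interchange (e.g. R2 <-> R3) would be required here.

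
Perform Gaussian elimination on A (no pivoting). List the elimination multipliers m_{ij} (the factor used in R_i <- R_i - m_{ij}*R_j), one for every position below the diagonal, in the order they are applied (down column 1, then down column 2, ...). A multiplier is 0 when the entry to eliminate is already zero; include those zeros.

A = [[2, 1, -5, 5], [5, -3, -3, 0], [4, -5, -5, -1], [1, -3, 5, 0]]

multipliers: 5/2, 2, 1/2, 14/11, 7/11, -8/39

Forward elimination:
R2 <- R2 - (5/2)*R1:  [     0  -11/2   19/2  -25/2 ]
R3 <- R3 - (2)*R1:  [   0   -7    5  -11 ]
R4 <- R4 - (1/2)*R1:  [    0  -7/2  15/2  -5/2 ]
R3 <- R3 - (14/11)*R2:  [      0       0  -78/11   54/11 ]
R4 <- R4 - (7/11)*R2:  [     0      0  16/11  60/11 ]
R4 <- R4 - (-8/39)*R3:  [     0      0      0  84/13 ]
Multipliers (in order of application): m_{21} = 5/2, m_{31} = 2, m_{41} = 1/2, m_{32} = 14/11, m_{42} = 7/11, m_{43} = -8/39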